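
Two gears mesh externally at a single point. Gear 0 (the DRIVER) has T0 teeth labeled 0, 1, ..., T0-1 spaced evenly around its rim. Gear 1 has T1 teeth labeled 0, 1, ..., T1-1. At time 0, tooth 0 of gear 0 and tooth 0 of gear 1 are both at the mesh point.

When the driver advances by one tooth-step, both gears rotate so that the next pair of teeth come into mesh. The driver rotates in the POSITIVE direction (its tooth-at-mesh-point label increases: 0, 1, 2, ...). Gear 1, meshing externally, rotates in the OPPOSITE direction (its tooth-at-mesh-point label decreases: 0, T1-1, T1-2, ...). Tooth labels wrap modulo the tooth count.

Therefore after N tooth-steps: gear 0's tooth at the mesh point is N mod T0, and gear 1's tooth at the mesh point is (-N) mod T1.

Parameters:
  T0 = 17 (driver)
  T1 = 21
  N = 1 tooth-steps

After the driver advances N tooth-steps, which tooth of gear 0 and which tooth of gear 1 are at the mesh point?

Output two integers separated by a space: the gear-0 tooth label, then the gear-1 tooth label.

Answer: 1 20

Derivation:
Gear 0 (driver, T0=17): tooth at mesh = N mod T0
  1 = 0 * 17 + 1, so 1 mod 17 = 1
  gear 0 tooth = 1
Gear 1 (driven, T1=21): tooth at mesh = (-N) mod T1
  1 = 0 * 21 + 1, so 1 mod 21 = 1
  (-1) mod 21 = (-1) mod 21 = 21 - 1 = 20
Mesh after 1 steps: gear-0 tooth 1 meets gear-1 tooth 20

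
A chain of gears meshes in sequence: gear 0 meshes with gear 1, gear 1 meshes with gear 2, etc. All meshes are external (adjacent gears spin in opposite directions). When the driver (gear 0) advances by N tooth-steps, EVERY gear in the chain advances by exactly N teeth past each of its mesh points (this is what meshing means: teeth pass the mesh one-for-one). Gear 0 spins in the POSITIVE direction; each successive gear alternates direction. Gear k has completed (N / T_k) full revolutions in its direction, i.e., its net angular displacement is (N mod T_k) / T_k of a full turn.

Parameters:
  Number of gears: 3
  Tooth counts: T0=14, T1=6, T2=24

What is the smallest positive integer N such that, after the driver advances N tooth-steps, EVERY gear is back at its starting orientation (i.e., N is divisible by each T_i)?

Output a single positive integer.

Gear k returns to start when N is a multiple of T_k.
All gears at start simultaneously when N is a common multiple of [14, 6, 24]; the smallest such N is lcm(14, 6, 24).
Start: lcm = T0 = 14
Fold in T1=6: gcd(14, 6) = 2; lcm(14, 6) = 14 * 6 / 2 = 84 / 2 = 42
Fold in T2=24: gcd(42, 24) = 6; lcm(42, 24) = 42 * 24 / 6 = 1008 / 6 = 168
Full cycle length = 168

Answer: 168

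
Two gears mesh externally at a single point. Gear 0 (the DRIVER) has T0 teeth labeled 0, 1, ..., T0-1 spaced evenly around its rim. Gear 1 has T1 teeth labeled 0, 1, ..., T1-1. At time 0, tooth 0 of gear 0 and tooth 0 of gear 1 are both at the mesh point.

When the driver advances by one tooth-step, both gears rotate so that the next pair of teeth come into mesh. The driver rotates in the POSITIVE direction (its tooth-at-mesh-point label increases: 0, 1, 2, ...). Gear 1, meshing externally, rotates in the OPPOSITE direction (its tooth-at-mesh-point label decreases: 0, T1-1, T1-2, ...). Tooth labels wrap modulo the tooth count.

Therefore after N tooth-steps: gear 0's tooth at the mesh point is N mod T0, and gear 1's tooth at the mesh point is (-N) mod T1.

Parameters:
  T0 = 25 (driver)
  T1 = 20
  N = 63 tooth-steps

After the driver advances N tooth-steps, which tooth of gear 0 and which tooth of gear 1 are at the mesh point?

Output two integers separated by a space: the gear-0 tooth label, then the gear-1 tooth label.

Answer: 13 17

Derivation:
Gear 0 (driver, T0=25): tooth at mesh = N mod T0
  63 = 2 * 25 + 13, so 63 mod 25 = 13
  gear 0 tooth = 13
Gear 1 (driven, T1=20): tooth at mesh = (-N) mod T1
  63 = 3 * 20 + 3, so 63 mod 20 = 3
  (-63) mod 20 = (-3) mod 20 = 20 - 3 = 17
Mesh after 63 steps: gear-0 tooth 13 meets gear-1 tooth 17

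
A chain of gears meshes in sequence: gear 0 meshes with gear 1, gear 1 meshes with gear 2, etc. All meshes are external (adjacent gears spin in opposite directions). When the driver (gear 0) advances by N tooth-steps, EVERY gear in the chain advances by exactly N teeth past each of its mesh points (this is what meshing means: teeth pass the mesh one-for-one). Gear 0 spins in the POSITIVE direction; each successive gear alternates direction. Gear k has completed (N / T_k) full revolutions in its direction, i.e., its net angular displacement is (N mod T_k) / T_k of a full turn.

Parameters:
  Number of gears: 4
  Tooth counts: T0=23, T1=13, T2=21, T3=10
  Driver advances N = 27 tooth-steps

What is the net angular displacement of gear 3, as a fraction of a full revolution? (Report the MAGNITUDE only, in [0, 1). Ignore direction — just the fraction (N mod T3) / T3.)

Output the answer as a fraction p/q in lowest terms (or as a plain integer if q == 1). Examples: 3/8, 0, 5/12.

Answer: 7/10

Derivation:
Chain of 4 gears, tooth counts: [23, 13, 21, 10]
  gear 0: T0=23, direction=positive, advance = 27 mod 23 = 4 teeth = 4/23 turn
  gear 1: T1=13, direction=negative, advance = 27 mod 13 = 1 teeth = 1/13 turn
  gear 2: T2=21, direction=positive, advance = 27 mod 21 = 6 teeth = 6/21 turn
  gear 3: T3=10, direction=negative, advance = 27 mod 10 = 7 teeth = 7/10 turn
Gear 3: 27 mod 10 = 7
Fraction = 7 / 10 = 7/10 (gcd(7,10)=1) = 7/10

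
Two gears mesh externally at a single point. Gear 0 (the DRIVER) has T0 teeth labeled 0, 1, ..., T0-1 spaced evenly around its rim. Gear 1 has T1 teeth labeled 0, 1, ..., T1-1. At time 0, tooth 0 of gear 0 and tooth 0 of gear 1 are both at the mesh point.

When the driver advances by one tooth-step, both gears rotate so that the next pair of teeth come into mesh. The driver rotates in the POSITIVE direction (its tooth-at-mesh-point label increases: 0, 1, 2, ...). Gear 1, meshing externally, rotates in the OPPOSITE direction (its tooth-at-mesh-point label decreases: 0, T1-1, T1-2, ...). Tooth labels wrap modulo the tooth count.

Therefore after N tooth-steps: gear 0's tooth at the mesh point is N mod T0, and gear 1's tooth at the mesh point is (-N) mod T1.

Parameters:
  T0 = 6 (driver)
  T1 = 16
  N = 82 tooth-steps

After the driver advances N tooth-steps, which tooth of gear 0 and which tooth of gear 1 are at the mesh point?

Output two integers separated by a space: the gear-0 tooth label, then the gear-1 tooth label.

Answer: 4 14

Derivation:
Gear 0 (driver, T0=6): tooth at mesh = N mod T0
  82 = 13 * 6 + 4, so 82 mod 6 = 4
  gear 0 tooth = 4
Gear 1 (driven, T1=16): tooth at mesh = (-N) mod T1
  82 = 5 * 16 + 2, so 82 mod 16 = 2
  (-82) mod 16 = (-2) mod 16 = 16 - 2 = 14
Mesh after 82 steps: gear-0 tooth 4 meets gear-1 tooth 14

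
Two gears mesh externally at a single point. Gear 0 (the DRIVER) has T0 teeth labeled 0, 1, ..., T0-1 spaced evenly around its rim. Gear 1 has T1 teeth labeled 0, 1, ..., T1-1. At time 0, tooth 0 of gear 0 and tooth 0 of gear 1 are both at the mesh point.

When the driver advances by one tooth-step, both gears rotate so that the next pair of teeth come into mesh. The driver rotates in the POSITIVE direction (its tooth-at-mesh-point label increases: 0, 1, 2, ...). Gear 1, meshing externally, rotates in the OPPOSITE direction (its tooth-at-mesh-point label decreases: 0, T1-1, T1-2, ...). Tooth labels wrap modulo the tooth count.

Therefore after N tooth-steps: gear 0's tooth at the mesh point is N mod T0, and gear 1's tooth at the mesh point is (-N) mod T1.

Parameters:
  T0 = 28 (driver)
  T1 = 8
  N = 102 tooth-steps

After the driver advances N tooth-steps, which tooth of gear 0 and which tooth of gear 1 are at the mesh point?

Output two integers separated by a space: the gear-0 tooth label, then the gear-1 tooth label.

Gear 0 (driver, T0=28): tooth at mesh = N mod T0
  102 = 3 * 28 + 18, so 102 mod 28 = 18
  gear 0 tooth = 18
Gear 1 (driven, T1=8): tooth at mesh = (-N) mod T1
  102 = 12 * 8 + 6, so 102 mod 8 = 6
  (-102) mod 8 = (-6) mod 8 = 8 - 6 = 2
Mesh after 102 steps: gear-0 tooth 18 meets gear-1 tooth 2

Answer: 18 2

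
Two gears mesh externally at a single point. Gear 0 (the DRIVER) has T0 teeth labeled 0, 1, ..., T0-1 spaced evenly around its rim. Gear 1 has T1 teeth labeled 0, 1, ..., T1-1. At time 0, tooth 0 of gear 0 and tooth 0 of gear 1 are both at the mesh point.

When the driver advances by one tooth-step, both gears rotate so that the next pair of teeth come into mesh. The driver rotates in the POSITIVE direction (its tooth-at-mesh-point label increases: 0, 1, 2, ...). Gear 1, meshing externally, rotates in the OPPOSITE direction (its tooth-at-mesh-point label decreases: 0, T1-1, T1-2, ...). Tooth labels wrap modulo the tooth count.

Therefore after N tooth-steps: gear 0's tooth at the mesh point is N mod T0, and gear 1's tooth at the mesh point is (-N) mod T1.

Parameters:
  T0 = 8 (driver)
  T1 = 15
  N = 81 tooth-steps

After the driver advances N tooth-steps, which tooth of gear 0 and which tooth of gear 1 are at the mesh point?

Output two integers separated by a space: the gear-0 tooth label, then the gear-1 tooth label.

Answer: 1 9

Derivation:
Gear 0 (driver, T0=8): tooth at mesh = N mod T0
  81 = 10 * 8 + 1, so 81 mod 8 = 1
  gear 0 tooth = 1
Gear 1 (driven, T1=15): tooth at mesh = (-N) mod T1
  81 = 5 * 15 + 6, so 81 mod 15 = 6
  (-81) mod 15 = (-6) mod 15 = 15 - 6 = 9
Mesh after 81 steps: gear-0 tooth 1 meets gear-1 tooth 9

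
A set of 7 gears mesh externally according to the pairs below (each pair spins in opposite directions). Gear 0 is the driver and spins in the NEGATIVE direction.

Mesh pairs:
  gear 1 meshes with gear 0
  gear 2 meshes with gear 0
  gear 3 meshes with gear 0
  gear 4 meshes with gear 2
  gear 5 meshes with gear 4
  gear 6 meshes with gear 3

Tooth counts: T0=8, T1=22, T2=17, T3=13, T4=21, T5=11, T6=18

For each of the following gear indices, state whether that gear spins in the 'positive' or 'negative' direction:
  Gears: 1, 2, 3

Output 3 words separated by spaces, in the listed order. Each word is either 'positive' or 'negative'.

Answer: positive positive positive

Derivation:
Gear 0 (driver): negative (depth 0)
  gear 1: meshes with gear 0 -> depth 1 -> positive (opposite of gear 0)
  gear 2: meshes with gear 0 -> depth 1 -> positive (opposite of gear 0)
  gear 3: meshes with gear 0 -> depth 1 -> positive (opposite of gear 0)
  gear 4: meshes with gear 2 -> depth 2 -> negative (opposite of gear 2)
  gear 5: meshes with gear 4 -> depth 3 -> positive (opposite of gear 4)
  gear 6: meshes with gear 3 -> depth 2 -> negative (opposite of gear 3)
Queried indices 1, 2, 3 -> positive, positive, positive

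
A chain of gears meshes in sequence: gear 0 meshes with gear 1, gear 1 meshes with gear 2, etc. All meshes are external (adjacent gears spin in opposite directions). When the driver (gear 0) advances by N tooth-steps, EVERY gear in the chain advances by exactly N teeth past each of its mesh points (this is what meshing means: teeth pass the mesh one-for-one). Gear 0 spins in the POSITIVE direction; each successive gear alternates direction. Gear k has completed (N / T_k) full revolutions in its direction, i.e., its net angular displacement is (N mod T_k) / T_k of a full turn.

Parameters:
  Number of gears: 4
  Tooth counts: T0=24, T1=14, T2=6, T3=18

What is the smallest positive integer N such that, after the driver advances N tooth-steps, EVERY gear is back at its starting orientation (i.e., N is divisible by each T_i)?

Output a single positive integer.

Gear k returns to start when N is a multiple of T_k.
All gears at start simultaneously when N is a common multiple of [24, 14, 6, 18]; the smallest such N is lcm(24, 14, 6, 18).
Start: lcm = T0 = 24
Fold in T1=14: gcd(24, 14) = 2; lcm(24, 14) = 24 * 14 / 2 = 336 / 2 = 168
Fold in T2=6: gcd(168, 6) = 6; lcm(168, 6) = 168 * 6 / 6 = 1008 / 6 = 168
Fold in T3=18: gcd(168, 18) = 6; lcm(168, 18) = 168 * 18 / 6 = 3024 / 6 = 504
Full cycle length = 504

Answer: 504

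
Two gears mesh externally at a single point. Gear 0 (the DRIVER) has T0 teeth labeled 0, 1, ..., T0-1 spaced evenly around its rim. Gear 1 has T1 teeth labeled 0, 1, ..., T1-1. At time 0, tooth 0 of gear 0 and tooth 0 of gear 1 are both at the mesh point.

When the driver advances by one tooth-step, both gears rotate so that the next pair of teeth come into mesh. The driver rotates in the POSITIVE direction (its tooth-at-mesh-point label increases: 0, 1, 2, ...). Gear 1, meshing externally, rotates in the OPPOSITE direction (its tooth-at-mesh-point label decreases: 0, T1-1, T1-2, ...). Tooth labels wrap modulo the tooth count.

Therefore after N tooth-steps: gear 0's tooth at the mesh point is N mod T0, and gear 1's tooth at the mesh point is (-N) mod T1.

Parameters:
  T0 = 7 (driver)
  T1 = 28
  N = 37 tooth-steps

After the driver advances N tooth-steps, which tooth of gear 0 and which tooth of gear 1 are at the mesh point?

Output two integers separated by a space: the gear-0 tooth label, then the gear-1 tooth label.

Gear 0 (driver, T0=7): tooth at mesh = N mod T0
  37 = 5 * 7 + 2, so 37 mod 7 = 2
  gear 0 tooth = 2
Gear 1 (driven, T1=28): tooth at mesh = (-N) mod T1
  37 = 1 * 28 + 9, so 37 mod 28 = 9
  (-37) mod 28 = (-9) mod 28 = 28 - 9 = 19
Mesh after 37 steps: gear-0 tooth 2 meets gear-1 tooth 19

Answer: 2 19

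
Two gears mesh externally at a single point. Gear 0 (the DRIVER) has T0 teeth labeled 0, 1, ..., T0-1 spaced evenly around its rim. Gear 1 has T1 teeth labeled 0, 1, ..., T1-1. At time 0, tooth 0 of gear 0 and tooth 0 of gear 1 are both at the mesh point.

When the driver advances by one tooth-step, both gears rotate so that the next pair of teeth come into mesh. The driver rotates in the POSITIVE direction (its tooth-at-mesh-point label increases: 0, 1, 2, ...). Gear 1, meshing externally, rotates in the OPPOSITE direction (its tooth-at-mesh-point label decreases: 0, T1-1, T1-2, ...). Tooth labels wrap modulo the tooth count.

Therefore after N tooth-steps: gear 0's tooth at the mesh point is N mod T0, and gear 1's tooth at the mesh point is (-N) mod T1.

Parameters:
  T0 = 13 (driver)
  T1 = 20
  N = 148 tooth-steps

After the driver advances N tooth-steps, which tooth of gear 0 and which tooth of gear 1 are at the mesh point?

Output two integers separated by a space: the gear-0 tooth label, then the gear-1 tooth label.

Gear 0 (driver, T0=13): tooth at mesh = N mod T0
  148 = 11 * 13 + 5, so 148 mod 13 = 5
  gear 0 tooth = 5
Gear 1 (driven, T1=20): tooth at mesh = (-N) mod T1
  148 = 7 * 20 + 8, so 148 mod 20 = 8
  (-148) mod 20 = (-8) mod 20 = 20 - 8 = 12
Mesh after 148 steps: gear-0 tooth 5 meets gear-1 tooth 12

Answer: 5 12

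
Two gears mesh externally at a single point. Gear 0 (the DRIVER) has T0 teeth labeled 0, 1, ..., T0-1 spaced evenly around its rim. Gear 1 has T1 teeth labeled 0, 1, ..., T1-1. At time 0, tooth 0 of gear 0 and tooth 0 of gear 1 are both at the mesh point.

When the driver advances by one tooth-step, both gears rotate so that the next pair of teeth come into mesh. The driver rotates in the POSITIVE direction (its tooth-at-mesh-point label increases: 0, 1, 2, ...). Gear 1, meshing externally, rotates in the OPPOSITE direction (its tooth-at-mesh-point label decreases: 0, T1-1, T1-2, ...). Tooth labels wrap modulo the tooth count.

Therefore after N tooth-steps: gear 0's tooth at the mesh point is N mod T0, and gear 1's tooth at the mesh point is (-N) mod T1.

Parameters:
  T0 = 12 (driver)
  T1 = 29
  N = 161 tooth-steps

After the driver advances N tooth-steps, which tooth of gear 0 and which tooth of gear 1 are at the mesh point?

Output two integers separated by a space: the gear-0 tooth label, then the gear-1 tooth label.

Gear 0 (driver, T0=12): tooth at mesh = N mod T0
  161 = 13 * 12 + 5, so 161 mod 12 = 5
  gear 0 tooth = 5
Gear 1 (driven, T1=29): tooth at mesh = (-N) mod T1
  161 = 5 * 29 + 16, so 161 mod 29 = 16
  (-161) mod 29 = (-16) mod 29 = 29 - 16 = 13
Mesh after 161 steps: gear-0 tooth 5 meets gear-1 tooth 13

Answer: 5 13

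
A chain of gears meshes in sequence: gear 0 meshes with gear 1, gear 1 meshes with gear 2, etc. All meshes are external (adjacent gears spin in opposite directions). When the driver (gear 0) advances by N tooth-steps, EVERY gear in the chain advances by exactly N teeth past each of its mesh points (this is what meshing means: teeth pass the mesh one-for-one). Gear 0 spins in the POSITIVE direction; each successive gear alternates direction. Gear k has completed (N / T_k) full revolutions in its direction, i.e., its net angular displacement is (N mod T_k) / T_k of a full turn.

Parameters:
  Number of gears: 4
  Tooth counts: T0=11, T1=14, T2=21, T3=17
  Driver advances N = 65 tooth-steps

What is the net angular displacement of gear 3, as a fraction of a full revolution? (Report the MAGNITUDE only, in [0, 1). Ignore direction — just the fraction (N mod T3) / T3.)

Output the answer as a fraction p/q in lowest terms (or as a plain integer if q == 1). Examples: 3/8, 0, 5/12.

Chain of 4 gears, tooth counts: [11, 14, 21, 17]
  gear 0: T0=11, direction=positive, advance = 65 mod 11 = 10 teeth = 10/11 turn
  gear 1: T1=14, direction=negative, advance = 65 mod 14 = 9 teeth = 9/14 turn
  gear 2: T2=21, direction=positive, advance = 65 mod 21 = 2 teeth = 2/21 turn
  gear 3: T3=17, direction=negative, advance = 65 mod 17 = 14 teeth = 14/17 turn
Gear 3: 65 mod 17 = 14
Fraction = 14 / 17 = 14/17 (gcd(14,17)=1) = 14/17

Answer: 14/17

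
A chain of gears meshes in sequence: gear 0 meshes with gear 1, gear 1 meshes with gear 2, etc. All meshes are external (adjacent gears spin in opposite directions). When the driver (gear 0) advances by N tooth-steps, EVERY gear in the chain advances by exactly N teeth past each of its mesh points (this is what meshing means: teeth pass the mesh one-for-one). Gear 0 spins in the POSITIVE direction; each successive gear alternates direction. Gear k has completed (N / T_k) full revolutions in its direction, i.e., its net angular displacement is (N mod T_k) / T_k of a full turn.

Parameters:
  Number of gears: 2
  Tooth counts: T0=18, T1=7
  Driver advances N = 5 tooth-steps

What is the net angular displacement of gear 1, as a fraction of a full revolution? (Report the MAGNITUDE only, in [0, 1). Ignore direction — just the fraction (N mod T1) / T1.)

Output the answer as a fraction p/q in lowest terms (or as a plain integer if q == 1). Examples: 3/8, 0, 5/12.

Chain of 2 gears, tooth counts: [18, 7]
  gear 0: T0=18, direction=positive, advance = 5 mod 18 = 5 teeth = 5/18 turn
  gear 1: T1=7, direction=negative, advance = 5 mod 7 = 5 teeth = 5/7 turn
Gear 1: 5 mod 7 = 5
Fraction = 5 / 7 = 5/7 (gcd(5,7)=1) = 5/7

Answer: 5/7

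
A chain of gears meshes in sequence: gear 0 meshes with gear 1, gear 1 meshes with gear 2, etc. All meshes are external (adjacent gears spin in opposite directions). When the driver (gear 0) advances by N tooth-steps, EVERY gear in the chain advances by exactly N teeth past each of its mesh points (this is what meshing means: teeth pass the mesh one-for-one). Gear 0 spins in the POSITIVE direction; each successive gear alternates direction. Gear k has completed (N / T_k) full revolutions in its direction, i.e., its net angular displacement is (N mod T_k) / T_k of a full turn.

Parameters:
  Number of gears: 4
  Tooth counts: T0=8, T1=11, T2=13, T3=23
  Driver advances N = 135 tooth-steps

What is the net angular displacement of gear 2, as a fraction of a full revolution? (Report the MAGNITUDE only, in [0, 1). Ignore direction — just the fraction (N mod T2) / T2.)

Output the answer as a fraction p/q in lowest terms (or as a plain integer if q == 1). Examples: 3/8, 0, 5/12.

Answer: 5/13

Derivation:
Chain of 4 gears, tooth counts: [8, 11, 13, 23]
  gear 0: T0=8, direction=positive, advance = 135 mod 8 = 7 teeth = 7/8 turn
  gear 1: T1=11, direction=negative, advance = 135 mod 11 = 3 teeth = 3/11 turn
  gear 2: T2=13, direction=positive, advance = 135 mod 13 = 5 teeth = 5/13 turn
  gear 3: T3=23, direction=negative, advance = 135 mod 23 = 20 teeth = 20/23 turn
Gear 2: 135 mod 13 = 5
Fraction = 5 / 13 = 5/13 (gcd(5,13)=1) = 5/13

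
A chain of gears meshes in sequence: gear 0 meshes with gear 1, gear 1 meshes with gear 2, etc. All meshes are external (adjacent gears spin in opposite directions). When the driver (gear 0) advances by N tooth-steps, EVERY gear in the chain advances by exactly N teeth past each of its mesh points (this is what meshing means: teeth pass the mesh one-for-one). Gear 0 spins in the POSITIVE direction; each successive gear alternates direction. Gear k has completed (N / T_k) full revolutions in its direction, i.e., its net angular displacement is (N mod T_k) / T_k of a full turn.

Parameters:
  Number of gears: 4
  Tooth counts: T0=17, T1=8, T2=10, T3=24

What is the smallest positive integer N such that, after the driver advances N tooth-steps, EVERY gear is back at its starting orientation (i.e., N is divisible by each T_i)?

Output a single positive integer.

Gear k returns to start when N is a multiple of T_k.
All gears at start simultaneously when N is a common multiple of [17, 8, 10, 24]; the smallest such N is lcm(17, 8, 10, 24).
Start: lcm = T0 = 17
Fold in T1=8: gcd(17, 8) = 1; lcm(17, 8) = 17 * 8 / 1 = 136 / 1 = 136
Fold in T2=10: gcd(136, 10) = 2; lcm(136, 10) = 136 * 10 / 2 = 1360 / 2 = 680
Fold in T3=24: gcd(680, 24) = 8; lcm(680, 24) = 680 * 24 / 8 = 16320 / 8 = 2040
Full cycle length = 2040

Answer: 2040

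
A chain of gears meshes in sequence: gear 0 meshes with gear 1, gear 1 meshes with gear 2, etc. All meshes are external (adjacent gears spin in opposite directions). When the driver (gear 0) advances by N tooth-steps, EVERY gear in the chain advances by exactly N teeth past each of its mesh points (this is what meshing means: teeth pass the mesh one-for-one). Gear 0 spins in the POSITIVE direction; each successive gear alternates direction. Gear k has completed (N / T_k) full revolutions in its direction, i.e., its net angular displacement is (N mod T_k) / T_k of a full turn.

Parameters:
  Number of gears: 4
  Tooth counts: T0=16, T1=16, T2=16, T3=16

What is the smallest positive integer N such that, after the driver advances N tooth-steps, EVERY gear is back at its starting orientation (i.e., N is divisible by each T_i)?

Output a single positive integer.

Gear k returns to start when N is a multiple of T_k.
All gears at start simultaneously when N is a common multiple of [16, 16, 16, 16]; the smallest such N is lcm(16, 16, 16, 16).
Start: lcm = T0 = 16
Fold in T1=16: gcd(16, 16) = 16; lcm(16, 16) = 16 * 16 / 16 = 256 / 16 = 16
Fold in T2=16: gcd(16, 16) = 16; lcm(16, 16) = 16 * 16 / 16 = 256 / 16 = 16
Fold in T3=16: gcd(16, 16) = 16; lcm(16, 16) = 16 * 16 / 16 = 256 / 16 = 16
Full cycle length = 16

Answer: 16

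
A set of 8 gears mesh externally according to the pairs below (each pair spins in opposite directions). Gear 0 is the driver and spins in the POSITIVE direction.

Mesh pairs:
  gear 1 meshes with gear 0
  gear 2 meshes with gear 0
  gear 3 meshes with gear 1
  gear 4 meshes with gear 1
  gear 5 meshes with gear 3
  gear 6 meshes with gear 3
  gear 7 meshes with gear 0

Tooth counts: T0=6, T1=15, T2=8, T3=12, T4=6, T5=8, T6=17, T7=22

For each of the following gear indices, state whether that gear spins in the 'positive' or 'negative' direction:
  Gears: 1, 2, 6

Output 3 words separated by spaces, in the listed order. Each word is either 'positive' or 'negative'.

Answer: negative negative negative

Derivation:
Gear 0 (driver): positive (depth 0)
  gear 1: meshes with gear 0 -> depth 1 -> negative (opposite of gear 0)
  gear 2: meshes with gear 0 -> depth 1 -> negative (opposite of gear 0)
  gear 3: meshes with gear 1 -> depth 2 -> positive (opposite of gear 1)
  gear 4: meshes with gear 1 -> depth 2 -> positive (opposite of gear 1)
  gear 5: meshes with gear 3 -> depth 3 -> negative (opposite of gear 3)
  gear 6: meshes with gear 3 -> depth 3 -> negative (opposite of gear 3)
  gear 7: meshes with gear 0 -> depth 1 -> negative (opposite of gear 0)
Queried indices 1, 2, 6 -> negative, negative, negative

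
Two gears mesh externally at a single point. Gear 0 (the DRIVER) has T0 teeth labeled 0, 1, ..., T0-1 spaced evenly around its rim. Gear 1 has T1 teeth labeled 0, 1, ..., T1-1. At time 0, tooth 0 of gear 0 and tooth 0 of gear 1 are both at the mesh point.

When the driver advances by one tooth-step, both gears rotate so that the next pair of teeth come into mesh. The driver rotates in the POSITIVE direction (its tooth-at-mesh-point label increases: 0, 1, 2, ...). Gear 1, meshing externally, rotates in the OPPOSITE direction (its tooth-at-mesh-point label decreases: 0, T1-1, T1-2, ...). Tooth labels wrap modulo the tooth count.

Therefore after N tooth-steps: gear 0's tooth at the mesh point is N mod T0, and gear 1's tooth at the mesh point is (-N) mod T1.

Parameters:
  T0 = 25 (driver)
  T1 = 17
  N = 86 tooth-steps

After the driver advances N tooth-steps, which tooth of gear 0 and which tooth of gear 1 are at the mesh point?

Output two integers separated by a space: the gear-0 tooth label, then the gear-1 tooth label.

Gear 0 (driver, T0=25): tooth at mesh = N mod T0
  86 = 3 * 25 + 11, so 86 mod 25 = 11
  gear 0 tooth = 11
Gear 1 (driven, T1=17): tooth at mesh = (-N) mod T1
  86 = 5 * 17 + 1, so 86 mod 17 = 1
  (-86) mod 17 = (-1) mod 17 = 17 - 1 = 16
Mesh after 86 steps: gear-0 tooth 11 meets gear-1 tooth 16

Answer: 11 16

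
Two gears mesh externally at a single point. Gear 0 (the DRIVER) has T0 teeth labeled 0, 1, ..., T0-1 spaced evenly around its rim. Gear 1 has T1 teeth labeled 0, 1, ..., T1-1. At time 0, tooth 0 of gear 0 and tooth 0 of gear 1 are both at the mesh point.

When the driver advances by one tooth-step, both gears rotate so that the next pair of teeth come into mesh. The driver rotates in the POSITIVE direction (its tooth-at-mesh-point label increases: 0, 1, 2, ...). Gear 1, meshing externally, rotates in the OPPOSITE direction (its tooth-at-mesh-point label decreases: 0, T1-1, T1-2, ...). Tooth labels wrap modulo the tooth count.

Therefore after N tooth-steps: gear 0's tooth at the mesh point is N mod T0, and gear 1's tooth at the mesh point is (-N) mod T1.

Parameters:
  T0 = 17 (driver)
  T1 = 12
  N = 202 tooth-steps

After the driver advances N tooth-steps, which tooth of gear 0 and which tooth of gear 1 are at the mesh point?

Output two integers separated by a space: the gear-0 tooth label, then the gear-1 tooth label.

Answer: 15 2

Derivation:
Gear 0 (driver, T0=17): tooth at mesh = N mod T0
  202 = 11 * 17 + 15, so 202 mod 17 = 15
  gear 0 tooth = 15
Gear 1 (driven, T1=12): tooth at mesh = (-N) mod T1
  202 = 16 * 12 + 10, so 202 mod 12 = 10
  (-202) mod 12 = (-10) mod 12 = 12 - 10 = 2
Mesh after 202 steps: gear-0 tooth 15 meets gear-1 tooth 2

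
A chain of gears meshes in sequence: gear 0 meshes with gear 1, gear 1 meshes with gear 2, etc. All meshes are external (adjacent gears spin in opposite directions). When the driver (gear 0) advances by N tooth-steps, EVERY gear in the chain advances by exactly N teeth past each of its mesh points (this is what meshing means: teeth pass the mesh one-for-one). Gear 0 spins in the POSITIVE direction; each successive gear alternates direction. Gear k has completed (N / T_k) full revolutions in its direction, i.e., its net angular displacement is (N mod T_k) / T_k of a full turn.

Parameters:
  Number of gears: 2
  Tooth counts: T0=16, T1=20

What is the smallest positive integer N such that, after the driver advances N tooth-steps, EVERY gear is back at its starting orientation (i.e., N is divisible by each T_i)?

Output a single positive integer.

Gear k returns to start when N is a multiple of T_k.
All gears at start simultaneously when N is a common multiple of [16, 20]; the smallest such N is lcm(16, 20).
Start: lcm = T0 = 16
Fold in T1=20: gcd(16, 20) = 4; lcm(16, 20) = 16 * 20 / 4 = 320 / 4 = 80
Full cycle length = 80

Answer: 80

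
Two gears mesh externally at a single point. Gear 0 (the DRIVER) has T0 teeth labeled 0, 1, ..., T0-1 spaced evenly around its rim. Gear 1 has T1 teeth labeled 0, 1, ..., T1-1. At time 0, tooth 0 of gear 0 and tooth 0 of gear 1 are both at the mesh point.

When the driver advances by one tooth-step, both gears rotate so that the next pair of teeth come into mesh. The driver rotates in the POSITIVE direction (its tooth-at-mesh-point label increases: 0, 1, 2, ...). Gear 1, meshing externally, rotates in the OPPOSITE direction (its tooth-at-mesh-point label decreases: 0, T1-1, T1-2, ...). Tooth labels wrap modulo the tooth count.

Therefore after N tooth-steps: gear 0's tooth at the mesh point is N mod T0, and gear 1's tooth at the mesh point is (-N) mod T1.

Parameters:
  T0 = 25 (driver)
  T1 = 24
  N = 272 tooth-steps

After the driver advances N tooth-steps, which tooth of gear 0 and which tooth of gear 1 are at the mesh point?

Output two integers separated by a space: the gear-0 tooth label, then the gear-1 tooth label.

Answer: 22 16

Derivation:
Gear 0 (driver, T0=25): tooth at mesh = N mod T0
  272 = 10 * 25 + 22, so 272 mod 25 = 22
  gear 0 tooth = 22
Gear 1 (driven, T1=24): tooth at mesh = (-N) mod T1
  272 = 11 * 24 + 8, so 272 mod 24 = 8
  (-272) mod 24 = (-8) mod 24 = 24 - 8 = 16
Mesh after 272 steps: gear-0 tooth 22 meets gear-1 tooth 16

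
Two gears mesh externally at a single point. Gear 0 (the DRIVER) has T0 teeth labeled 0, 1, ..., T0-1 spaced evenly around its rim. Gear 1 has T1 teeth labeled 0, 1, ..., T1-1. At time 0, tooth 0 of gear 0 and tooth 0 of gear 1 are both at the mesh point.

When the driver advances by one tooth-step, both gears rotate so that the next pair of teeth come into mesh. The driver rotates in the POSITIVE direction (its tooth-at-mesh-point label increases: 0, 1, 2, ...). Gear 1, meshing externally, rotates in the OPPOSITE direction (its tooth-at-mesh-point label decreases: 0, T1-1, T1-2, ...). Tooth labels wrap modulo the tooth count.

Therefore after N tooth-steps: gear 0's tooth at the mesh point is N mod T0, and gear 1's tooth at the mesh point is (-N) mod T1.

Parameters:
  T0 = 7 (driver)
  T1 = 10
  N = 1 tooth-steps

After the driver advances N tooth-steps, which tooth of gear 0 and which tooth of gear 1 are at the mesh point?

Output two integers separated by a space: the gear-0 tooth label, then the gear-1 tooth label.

Answer: 1 9

Derivation:
Gear 0 (driver, T0=7): tooth at mesh = N mod T0
  1 = 0 * 7 + 1, so 1 mod 7 = 1
  gear 0 tooth = 1
Gear 1 (driven, T1=10): tooth at mesh = (-N) mod T1
  1 = 0 * 10 + 1, so 1 mod 10 = 1
  (-1) mod 10 = (-1) mod 10 = 10 - 1 = 9
Mesh after 1 steps: gear-0 tooth 1 meets gear-1 tooth 9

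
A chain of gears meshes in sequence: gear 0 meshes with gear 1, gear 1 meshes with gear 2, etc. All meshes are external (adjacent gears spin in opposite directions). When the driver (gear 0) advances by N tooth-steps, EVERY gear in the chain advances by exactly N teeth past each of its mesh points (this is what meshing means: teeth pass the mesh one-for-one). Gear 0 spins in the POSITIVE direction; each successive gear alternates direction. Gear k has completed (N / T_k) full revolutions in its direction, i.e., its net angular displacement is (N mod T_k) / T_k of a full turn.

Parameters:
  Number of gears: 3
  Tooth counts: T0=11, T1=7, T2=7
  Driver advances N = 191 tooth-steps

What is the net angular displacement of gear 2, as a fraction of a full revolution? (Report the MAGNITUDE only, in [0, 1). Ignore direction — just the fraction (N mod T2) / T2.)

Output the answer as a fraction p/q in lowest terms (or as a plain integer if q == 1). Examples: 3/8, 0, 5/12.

Answer: 2/7

Derivation:
Chain of 3 gears, tooth counts: [11, 7, 7]
  gear 0: T0=11, direction=positive, advance = 191 mod 11 = 4 teeth = 4/11 turn
  gear 1: T1=7, direction=negative, advance = 191 mod 7 = 2 teeth = 2/7 turn
  gear 2: T2=7, direction=positive, advance = 191 mod 7 = 2 teeth = 2/7 turn
Gear 2: 191 mod 7 = 2
Fraction = 2 / 7 = 2/7 (gcd(2,7)=1) = 2/7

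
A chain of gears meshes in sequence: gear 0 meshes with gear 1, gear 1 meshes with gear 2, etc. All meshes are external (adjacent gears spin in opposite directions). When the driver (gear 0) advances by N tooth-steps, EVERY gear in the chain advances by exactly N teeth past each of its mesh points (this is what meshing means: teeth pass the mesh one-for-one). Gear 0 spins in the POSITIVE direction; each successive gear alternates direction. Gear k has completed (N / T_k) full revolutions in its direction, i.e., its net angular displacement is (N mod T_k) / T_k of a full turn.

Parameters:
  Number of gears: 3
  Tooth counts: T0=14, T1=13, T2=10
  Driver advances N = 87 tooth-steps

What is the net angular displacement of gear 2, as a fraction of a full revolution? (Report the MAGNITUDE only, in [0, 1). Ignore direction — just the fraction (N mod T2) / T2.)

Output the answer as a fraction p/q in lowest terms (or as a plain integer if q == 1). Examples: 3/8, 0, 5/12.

Answer: 7/10

Derivation:
Chain of 3 gears, tooth counts: [14, 13, 10]
  gear 0: T0=14, direction=positive, advance = 87 mod 14 = 3 teeth = 3/14 turn
  gear 1: T1=13, direction=negative, advance = 87 mod 13 = 9 teeth = 9/13 turn
  gear 2: T2=10, direction=positive, advance = 87 mod 10 = 7 teeth = 7/10 turn
Gear 2: 87 mod 10 = 7
Fraction = 7 / 10 = 7/10 (gcd(7,10)=1) = 7/10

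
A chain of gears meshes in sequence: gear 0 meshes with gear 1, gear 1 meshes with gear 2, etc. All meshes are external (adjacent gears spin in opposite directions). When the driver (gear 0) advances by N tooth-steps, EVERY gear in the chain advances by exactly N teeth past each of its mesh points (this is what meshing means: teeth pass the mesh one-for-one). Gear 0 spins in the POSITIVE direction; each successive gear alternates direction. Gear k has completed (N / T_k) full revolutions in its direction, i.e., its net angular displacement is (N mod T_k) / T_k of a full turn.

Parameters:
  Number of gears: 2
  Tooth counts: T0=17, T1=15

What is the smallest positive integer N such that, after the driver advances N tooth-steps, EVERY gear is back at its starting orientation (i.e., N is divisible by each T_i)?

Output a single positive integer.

Gear k returns to start when N is a multiple of T_k.
All gears at start simultaneously when N is a common multiple of [17, 15]; the smallest such N is lcm(17, 15).
Start: lcm = T0 = 17
Fold in T1=15: gcd(17, 15) = 1; lcm(17, 15) = 17 * 15 / 1 = 255 / 1 = 255
Full cycle length = 255

Answer: 255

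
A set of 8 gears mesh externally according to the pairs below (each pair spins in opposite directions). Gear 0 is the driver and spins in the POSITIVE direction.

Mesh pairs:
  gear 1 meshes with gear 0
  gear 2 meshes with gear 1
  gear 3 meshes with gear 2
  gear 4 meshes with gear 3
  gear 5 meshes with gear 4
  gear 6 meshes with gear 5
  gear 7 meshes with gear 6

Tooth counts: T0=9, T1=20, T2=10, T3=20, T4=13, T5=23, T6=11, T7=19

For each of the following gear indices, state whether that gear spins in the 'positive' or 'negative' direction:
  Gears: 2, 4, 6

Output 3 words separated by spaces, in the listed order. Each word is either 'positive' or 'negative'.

Answer: positive positive positive

Derivation:
Gear 0 (driver): positive (depth 0)
  gear 1: meshes with gear 0 -> depth 1 -> negative (opposite of gear 0)
  gear 2: meshes with gear 1 -> depth 2 -> positive (opposite of gear 1)
  gear 3: meshes with gear 2 -> depth 3 -> negative (opposite of gear 2)
  gear 4: meshes with gear 3 -> depth 4 -> positive (opposite of gear 3)
  gear 5: meshes with gear 4 -> depth 5 -> negative (opposite of gear 4)
  gear 6: meshes with gear 5 -> depth 6 -> positive (opposite of gear 5)
  gear 7: meshes with gear 6 -> depth 7 -> negative (opposite of gear 6)
Queried indices 2, 4, 6 -> positive, positive, positive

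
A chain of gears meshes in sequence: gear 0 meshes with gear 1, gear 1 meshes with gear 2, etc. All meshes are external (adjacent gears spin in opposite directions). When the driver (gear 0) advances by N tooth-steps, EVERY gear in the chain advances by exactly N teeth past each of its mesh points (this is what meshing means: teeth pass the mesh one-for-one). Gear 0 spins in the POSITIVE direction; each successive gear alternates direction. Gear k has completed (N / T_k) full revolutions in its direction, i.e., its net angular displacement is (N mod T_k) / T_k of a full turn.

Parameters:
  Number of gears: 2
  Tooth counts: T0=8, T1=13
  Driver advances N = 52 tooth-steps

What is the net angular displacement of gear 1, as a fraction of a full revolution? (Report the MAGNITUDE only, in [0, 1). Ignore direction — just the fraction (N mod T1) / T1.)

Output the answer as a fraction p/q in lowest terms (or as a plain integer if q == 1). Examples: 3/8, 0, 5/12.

Chain of 2 gears, tooth counts: [8, 13]
  gear 0: T0=8, direction=positive, advance = 52 mod 8 = 4 teeth = 4/8 turn
  gear 1: T1=13, direction=negative, advance = 52 mod 13 = 0 teeth = 0/13 turn
Gear 1: 52 mod 13 = 0
Fraction = 0 / 13 = 0/1 (gcd(0,13)=13) = 0

Answer: 0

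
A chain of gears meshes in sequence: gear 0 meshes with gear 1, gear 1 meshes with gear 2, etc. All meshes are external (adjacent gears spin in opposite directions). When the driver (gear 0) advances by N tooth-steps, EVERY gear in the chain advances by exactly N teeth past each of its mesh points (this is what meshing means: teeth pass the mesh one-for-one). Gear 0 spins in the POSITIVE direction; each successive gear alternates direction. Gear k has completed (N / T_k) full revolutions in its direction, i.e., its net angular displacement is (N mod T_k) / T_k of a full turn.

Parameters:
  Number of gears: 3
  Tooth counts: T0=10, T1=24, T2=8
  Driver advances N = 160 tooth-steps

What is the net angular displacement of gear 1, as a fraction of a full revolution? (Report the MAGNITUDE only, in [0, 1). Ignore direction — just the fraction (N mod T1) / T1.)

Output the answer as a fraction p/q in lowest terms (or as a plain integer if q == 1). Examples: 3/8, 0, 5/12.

Answer: 2/3

Derivation:
Chain of 3 gears, tooth counts: [10, 24, 8]
  gear 0: T0=10, direction=positive, advance = 160 mod 10 = 0 teeth = 0/10 turn
  gear 1: T1=24, direction=negative, advance = 160 mod 24 = 16 teeth = 16/24 turn
  gear 2: T2=8, direction=positive, advance = 160 mod 8 = 0 teeth = 0/8 turn
Gear 1: 160 mod 24 = 16
Fraction = 16 / 24 = 2/3 (gcd(16,24)=8) = 2/3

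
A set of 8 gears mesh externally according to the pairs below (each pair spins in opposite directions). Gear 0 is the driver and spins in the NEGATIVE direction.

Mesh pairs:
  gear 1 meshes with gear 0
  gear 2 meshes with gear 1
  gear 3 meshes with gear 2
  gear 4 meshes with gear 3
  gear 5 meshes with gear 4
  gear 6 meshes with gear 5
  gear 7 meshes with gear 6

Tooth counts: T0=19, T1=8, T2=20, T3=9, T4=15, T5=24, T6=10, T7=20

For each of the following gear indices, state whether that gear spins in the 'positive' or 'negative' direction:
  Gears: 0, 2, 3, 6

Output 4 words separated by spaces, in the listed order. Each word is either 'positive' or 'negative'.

Gear 0 (driver): negative (depth 0)
  gear 1: meshes with gear 0 -> depth 1 -> positive (opposite of gear 0)
  gear 2: meshes with gear 1 -> depth 2 -> negative (opposite of gear 1)
  gear 3: meshes with gear 2 -> depth 3 -> positive (opposite of gear 2)
  gear 4: meshes with gear 3 -> depth 4 -> negative (opposite of gear 3)
  gear 5: meshes with gear 4 -> depth 5 -> positive (opposite of gear 4)
  gear 6: meshes with gear 5 -> depth 6 -> negative (opposite of gear 5)
  gear 7: meshes with gear 6 -> depth 7 -> positive (opposite of gear 6)
Queried indices 0, 2, 3, 6 -> negative, negative, positive, negative

Answer: negative negative positive negative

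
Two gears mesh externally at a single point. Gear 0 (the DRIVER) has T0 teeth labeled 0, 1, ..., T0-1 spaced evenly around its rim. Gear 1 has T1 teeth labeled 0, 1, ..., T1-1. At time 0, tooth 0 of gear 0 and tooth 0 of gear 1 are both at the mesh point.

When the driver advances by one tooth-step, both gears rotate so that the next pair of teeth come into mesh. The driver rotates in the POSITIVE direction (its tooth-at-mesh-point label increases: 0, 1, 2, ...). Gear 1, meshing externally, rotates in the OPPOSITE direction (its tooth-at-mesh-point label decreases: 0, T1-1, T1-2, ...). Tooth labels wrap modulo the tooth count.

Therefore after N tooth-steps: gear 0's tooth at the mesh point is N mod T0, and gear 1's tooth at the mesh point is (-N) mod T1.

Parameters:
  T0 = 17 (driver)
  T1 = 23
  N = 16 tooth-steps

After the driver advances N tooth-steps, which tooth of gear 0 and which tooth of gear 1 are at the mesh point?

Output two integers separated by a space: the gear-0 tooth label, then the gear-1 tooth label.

Gear 0 (driver, T0=17): tooth at mesh = N mod T0
  16 = 0 * 17 + 16, so 16 mod 17 = 16
  gear 0 tooth = 16
Gear 1 (driven, T1=23): tooth at mesh = (-N) mod T1
  16 = 0 * 23 + 16, so 16 mod 23 = 16
  (-16) mod 23 = (-16) mod 23 = 23 - 16 = 7
Mesh after 16 steps: gear-0 tooth 16 meets gear-1 tooth 7

Answer: 16 7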